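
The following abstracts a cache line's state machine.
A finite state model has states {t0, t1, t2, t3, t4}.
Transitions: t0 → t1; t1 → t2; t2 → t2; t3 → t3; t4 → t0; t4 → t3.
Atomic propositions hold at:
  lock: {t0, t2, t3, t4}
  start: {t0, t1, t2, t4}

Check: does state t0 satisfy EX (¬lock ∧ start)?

Yes

Sat(¬lock) = {t1}
Sat(¬lock ∧ start) = {t1}
Sat(EX (¬lock ∧ start)) = {s : some successor in {t1}} = {t0}
t0 ∈ Sat(EX (¬lock ∧ start)) = {t0}, so the formula holds at t0.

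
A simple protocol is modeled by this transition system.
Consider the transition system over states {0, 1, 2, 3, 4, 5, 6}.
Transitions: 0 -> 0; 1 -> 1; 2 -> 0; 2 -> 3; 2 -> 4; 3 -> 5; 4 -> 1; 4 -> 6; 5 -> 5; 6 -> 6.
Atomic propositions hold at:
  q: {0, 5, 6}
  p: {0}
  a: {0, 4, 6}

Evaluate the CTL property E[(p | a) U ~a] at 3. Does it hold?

Sat(p | a) = {0, 4, 6}
Sat(~a) = {1, 2, 3, 5}
E[(p | a) U ~a]: least fixpoint, start Z0 = Sat(~a) = {1, 2, 3, 5}, add states in Sat(p | a) with some successor in Z. Z1 = {1, 2, 3, 4, 5}; fixed.
Sat(E[(p | a) U ~a]) = {1, 2, 3, 4, 5}
3 ∈ Sat(E[(p | a) U ~a]) = {1, 2, 3, 4, 5}, so the formula holds at 3.

Yes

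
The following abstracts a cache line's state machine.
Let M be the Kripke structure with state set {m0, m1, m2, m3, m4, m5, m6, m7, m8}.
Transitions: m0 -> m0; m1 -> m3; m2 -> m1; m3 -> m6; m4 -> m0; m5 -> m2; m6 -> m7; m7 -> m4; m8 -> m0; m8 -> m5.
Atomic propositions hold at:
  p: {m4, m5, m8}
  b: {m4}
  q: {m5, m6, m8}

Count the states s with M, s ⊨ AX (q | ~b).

8

Sat(~b) = {m0, m1, m2, m3, m5, m6, m7, m8}
Sat(q | ~b) = {m0, m1, m2, m3, m5, m6, m7, m8}
Sat(AX (q | ~b)) = {s : every successor in {m0, m1, m2, m3, m5, m6, m7, m8}} = {m0, m1, m2, m3, m4, m5, m6, m8}
|Sat(AX (q | ~b))| = |{m0, m1, m2, m3, m4, m5, m6, m8}| = 8.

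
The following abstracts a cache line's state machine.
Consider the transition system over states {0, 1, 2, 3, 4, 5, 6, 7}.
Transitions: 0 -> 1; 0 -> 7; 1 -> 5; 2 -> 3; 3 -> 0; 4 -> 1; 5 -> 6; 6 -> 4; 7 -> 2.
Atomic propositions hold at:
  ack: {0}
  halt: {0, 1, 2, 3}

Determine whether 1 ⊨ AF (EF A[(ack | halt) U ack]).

No

Sat(ack | halt) = {0, 1, 2, 3}
A[(ack | halt) U ack]: least fixpoint, start Z0 = Sat(ack) = {0}, add states in Sat(ack | halt) with every successor in Z. Z1 = {0, 3}; Z2 = {0, 2, 3}; fixed.
Sat(A[(ack | halt) U ack]) = {0, 2, 3}
EF A[(ack | halt) U ack]: least fixpoint, start Z0 = {0, 2, 3}, add states with some successor in Z. Z1 = {0, 2, 3, 7}; fixed.
Sat(EF A[(ack | halt) U ack]) = {0, 2, 3, 7}
AF (EF A[(ack | halt) U ack]): least fixpoint, start Z0 = {0, 2, 3, 7}, add states with every successor in Z. Already a fixed point.
Sat(AF (EF A[(ack | halt) U ack])) = {0, 2, 3, 7}
1 ∉ Sat(AF (EF A[(ack | halt) U ack])) = {0, 2, 3, 7}, so the formula does not hold at 1.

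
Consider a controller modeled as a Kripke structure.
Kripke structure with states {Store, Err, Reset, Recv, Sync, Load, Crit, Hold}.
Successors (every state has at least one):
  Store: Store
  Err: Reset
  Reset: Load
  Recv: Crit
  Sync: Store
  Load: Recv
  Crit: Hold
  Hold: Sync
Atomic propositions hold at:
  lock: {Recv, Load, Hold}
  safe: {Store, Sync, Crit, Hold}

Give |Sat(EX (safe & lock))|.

Sat(safe & lock) = {Hold}
Sat(EX (safe & lock)) = {s : some successor in {Hold}} = {Crit}
|Sat(EX (safe & lock))| = |{Crit}| = 1.

1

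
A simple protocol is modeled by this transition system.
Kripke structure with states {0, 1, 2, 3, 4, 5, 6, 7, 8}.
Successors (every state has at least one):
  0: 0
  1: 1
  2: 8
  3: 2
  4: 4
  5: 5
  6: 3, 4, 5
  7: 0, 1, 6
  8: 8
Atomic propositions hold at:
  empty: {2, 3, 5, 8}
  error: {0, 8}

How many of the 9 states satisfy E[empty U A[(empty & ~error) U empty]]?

4

Sat(~error) = {1, 2, 3, 4, 5, 6, 7}
Sat(empty & ~error) = {2, 3, 5}
A[(empty & ~error) U empty]: least fixpoint, start Z0 = Sat(empty) = {2, 3, 5, 8}, add states in Sat(empty & ~error) with every successor in Z. Already a fixed point.
Sat(A[(empty & ~error) U empty]) = {2, 3, 5, 8}
E[empty U A[(empty & ~error) U empty]]: least fixpoint, start Z0 = Sat(A[(empty & ~error) U empty]) = {2, 3, 5, 8}, add states in Sat(empty) with some successor in Z. Already a fixed point.
Sat(E[empty U A[(empty & ~error) U empty]]) = {2, 3, 5, 8}
|Sat(E[empty U A[(empty & ~error) U empty]])| = |{2, 3, 5, 8}| = 4.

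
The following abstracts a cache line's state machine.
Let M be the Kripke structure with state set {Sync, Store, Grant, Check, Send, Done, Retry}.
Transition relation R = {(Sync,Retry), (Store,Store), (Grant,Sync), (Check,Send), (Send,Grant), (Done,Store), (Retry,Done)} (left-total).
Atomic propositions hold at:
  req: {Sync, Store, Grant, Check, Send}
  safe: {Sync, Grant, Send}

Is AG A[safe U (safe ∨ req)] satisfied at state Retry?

No

Sat(safe ∨ req) = {Sync, Store, Grant, Check, Send}
A[safe U (safe ∨ req)]: least fixpoint, start Z0 = Sat((safe ∨ req)) = {Sync, Store, Grant, Check, Send}, add states in Sat(safe) with every successor in Z. Already a fixed point.
Sat(A[safe U (safe ∨ req)]) = {Sync, Store, Grant, Check, Send}
AG A[safe U (safe ∨ req)]: greatest fixpoint, start Z0 = {Sync, Store, Grant, Check, Send}, keep only states in Sat with every successor in Z. Z1 = {Store, Grant, Check, Send}; Z2 = {Store, Check, Send}; Z3 = {Store, Check}; Z4 = {Store}; fixed.
Sat(AG A[safe U (safe ∨ req)]) = {Store}
Retry ∉ Sat(AG A[safe U (safe ∨ req)]) = {Store}, so the formula does not hold at Retry.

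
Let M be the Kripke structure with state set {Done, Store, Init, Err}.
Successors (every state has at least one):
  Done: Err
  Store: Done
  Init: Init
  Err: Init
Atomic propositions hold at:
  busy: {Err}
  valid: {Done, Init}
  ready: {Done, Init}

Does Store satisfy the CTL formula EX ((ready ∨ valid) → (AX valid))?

No

Sat(ready ∨ valid) = {Done, Init}
Sat(AX valid) = {s : every successor in {Done, Init}} = {Store, Init, Err}
Sat((ready ∨ valid) → (AX valid)) = {Store, Init, Err}
Sat(EX ((ready ∨ valid) → (AX valid))) = {s : some successor in {Store, Init, Err}} = {Done, Init, Err}
Store ∉ Sat(EX ((ready ∨ valid) → (AX valid))) = {Done, Init, Err}, so the formula does not hold at Store.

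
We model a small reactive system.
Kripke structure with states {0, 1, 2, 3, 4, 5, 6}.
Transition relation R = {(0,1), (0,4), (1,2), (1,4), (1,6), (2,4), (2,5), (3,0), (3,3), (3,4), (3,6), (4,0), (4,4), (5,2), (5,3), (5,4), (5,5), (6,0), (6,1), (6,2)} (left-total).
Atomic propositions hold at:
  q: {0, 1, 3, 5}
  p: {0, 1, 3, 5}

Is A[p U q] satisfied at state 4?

No

A[p U q]: least fixpoint, start Z0 = Sat(q) = {0, 1, 3, 5}, add states in Sat(p) with every successor in Z. Already a fixed point.
Sat(A[p U q]) = {0, 1, 3, 5}
4 ∉ Sat(A[p U q]) = {0, 1, 3, 5}, so the formula does not hold at 4.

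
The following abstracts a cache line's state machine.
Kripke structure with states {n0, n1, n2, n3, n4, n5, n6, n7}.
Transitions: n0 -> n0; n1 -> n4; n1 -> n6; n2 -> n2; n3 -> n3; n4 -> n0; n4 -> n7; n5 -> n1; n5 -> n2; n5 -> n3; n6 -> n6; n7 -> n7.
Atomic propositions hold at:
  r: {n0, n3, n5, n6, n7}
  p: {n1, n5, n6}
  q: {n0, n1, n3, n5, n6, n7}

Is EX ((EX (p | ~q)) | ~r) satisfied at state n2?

Yes

Sat(~q) = {n2, n4}
Sat(p | ~q) = {n1, n2, n4, n5, n6}
Sat(EX (p | ~q)) = {s : some successor in {n1, n2, n4, n5, n6}} = {n1, n2, n5, n6}
Sat(~r) = {n1, n2, n4}
Sat((EX (p | ~q)) | ~r) = {n1, n2, n4, n5, n6}
Sat(EX ((EX (p | ~q)) | ~r)) = {s : some successor in {n1, n2, n4, n5, n6}} = {n1, n2, n5, n6}
n2 ∈ Sat(EX ((EX (p | ~q)) | ~r)) = {n1, n2, n5, n6}, so the formula holds at n2.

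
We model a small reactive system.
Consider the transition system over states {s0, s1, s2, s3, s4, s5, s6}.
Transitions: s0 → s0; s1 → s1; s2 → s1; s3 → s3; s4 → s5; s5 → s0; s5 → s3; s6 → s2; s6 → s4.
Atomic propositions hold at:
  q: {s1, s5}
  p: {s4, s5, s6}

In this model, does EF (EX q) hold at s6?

Yes

Sat(EX q) = {s : some successor in {s1, s5}} = {s1, s2, s4}
EF (EX q): least fixpoint, start Z0 = {s1, s2, s4}, add states with some successor in Z. Z1 = {s1, s2, s4, s6}; fixed.
Sat(EF (EX q)) = {s1, s2, s4, s6}
s6 ∈ Sat(EF (EX q)) = {s1, s2, s4, s6}, so the formula holds at s6.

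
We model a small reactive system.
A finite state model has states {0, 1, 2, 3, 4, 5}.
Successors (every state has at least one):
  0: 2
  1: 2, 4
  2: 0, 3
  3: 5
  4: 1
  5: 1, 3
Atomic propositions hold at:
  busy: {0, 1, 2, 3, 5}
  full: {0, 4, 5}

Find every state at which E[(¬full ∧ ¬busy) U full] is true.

{0, 4, 5}

Sat(¬full) = {1, 2, 3}
Sat(¬busy) = {4}
Sat(¬full ∧ ¬busy) = ∅
E[(¬full ∧ ¬busy) U full]: least fixpoint, start Z0 = Sat(full) = {0, 4, 5}, add states in Sat(¬full ∧ ¬busy) with some successor in Z. Already a fixed point.
Sat(E[(¬full ∧ ¬busy) U full]) = {0, 4, 5}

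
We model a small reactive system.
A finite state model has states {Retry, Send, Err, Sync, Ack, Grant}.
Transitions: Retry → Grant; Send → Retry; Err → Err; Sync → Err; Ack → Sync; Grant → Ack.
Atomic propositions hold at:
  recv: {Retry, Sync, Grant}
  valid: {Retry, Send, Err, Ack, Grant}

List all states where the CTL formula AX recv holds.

{Retry, Send, Ack}

Sat(AX recv) = {s : every successor in {Retry, Sync, Grant}} = {Retry, Send, Ack}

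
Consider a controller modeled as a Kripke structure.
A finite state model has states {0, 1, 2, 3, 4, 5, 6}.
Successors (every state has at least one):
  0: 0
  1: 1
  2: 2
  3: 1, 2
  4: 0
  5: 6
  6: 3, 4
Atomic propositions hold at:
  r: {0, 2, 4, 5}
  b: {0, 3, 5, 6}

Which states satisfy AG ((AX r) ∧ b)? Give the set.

Sat(AX r) = {s : every successor in {0, 2, 4, 5}} = {0, 2, 4}
Sat((AX r) ∧ b) = {0}
AG ((AX r) ∧ b): greatest fixpoint, start Z0 = {0}, keep only states in Sat with every successor in Z. Already a fixed point.
Sat(AG ((AX r) ∧ b)) = {0}

{0}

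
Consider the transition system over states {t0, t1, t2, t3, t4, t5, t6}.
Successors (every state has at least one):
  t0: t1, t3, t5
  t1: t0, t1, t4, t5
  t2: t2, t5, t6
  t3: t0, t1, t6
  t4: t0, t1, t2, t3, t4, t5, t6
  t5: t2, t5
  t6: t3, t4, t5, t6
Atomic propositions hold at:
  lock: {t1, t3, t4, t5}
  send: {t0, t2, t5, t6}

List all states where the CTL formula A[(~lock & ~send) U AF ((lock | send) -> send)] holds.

Sat(~lock) = {t0, t2, t6}
Sat(~send) = {t1, t3, t4}
Sat(~lock & ~send) = ∅
Sat(lock | send) = {t0, t1, t2, t3, t4, t5, t6}
Sat((lock | send) -> send) = {t0, t2, t5, t6}
AF ((lock | send) -> send): least fixpoint, start Z0 = {t0, t2, t5, t6}, add states with every successor in Z. Already a fixed point.
Sat(AF ((lock | send) -> send)) = {t0, t2, t5, t6}
A[(~lock & ~send) U AF ((lock | send) -> send)]: least fixpoint, start Z0 = Sat(AF ((lock | send) -> send)) = {t0, t2, t5, t6}, add states in Sat(~lock & ~send) with every successor in Z. Already a fixed point.
Sat(A[(~lock & ~send) U AF ((lock | send) -> send)]) = {t0, t2, t5, t6}

{t0, t2, t5, t6}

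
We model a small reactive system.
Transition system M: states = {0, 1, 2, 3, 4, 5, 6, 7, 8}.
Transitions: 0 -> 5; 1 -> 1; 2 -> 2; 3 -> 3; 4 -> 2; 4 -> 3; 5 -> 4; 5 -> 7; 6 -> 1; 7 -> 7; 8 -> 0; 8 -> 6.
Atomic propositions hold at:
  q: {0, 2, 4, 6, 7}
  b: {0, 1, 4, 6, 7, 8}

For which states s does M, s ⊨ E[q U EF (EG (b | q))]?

Sat(b | q) = {0, 1, 2, 4, 6, 7, 8}
EG (b | q): greatest fixpoint, start Z0 = {0, 1, 2, 4, 6, 7, 8}, keep only states in Sat with some successor in Z. Z1 = {1, 2, 4, 6, 7, 8}; fixed.
Sat(EG (b | q)) = {1, 2, 4, 6, 7, 8}
EF (EG (b | q)): least fixpoint, start Z0 = {1, 2, 4, 6, 7, 8}, add states with some successor in Z. Z1 = {1, 2, 4, 5, 6, 7, 8}; Z2 = {0, 1, 2, 4, 5, 6, 7, 8}; fixed.
Sat(EF (EG (b | q))) = {0, 1, 2, 4, 5, 6, 7, 8}
E[q U EF (EG (b | q))]: least fixpoint, start Z0 = Sat(EF (EG (b | q))) = {0, 1, 2, 4, 5, 6, 7, 8}, add states in Sat(q) with some successor in Z. Already a fixed point.
Sat(E[q U EF (EG (b | q))]) = {0, 1, 2, 4, 5, 6, 7, 8}

{0, 1, 2, 4, 5, 6, 7, 8}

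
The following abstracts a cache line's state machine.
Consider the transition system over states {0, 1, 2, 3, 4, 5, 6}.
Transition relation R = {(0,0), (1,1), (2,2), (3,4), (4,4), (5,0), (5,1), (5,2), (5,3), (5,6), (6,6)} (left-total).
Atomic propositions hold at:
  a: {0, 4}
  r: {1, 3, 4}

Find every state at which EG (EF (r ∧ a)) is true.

Sat(r ∧ a) = {4}
EF (r ∧ a): least fixpoint, start Z0 = {4}, add states with some successor in Z. Z1 = {3, 4}; Z2 = {3, 4, 5}; fixed.
Sat(EF (r ∧ a)) = {3, 4, 5}
EG (EF (r ∧ a)): greatest fixpoint, start Z0 = {3, 4, 5}, keep only states in Sat with some successor in Z. Already a fixed point.
Sat(EG (EF (r ∧ a))) = {3, 4, 5}

{3, 4, 5}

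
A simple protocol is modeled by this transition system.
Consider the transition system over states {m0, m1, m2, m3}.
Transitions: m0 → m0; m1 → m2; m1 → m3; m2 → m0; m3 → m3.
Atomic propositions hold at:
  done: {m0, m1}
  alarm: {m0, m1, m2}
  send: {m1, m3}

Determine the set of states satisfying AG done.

{m0}

AG done: greatest fixpoint, start Z0 = {m0, m1}, keep only states in Sat with every successor in Z. Z1 = {m0}; fixed.
Sat(AG done) = {m0}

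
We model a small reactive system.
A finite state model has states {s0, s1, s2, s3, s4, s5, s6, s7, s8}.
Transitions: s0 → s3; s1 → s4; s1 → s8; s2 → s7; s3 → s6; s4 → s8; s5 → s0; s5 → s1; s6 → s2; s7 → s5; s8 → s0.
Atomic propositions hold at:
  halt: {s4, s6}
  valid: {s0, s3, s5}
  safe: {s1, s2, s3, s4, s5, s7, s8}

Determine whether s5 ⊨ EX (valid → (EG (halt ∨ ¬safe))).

Yes

Sat(¬safe) = {s0, s6}
Sat(halt ∨ ¬safe) = {s0, s4, s6}
EG (halt ∨ ¬safe): greatest fixpoint, start Z0 = {s0, s4, s6}, keep only states in Sat with some successor in Z. Z1 = ∅; fixed.
Sat(EG (halt ∨ ¬safe)) = ∅
Sat(valid → (EG (halt ∨ ¬safe))) = {s1, s2, s4, s6, s7, s8}
Sat(EX (valid → (EG (halt ∨ ¬safe)))) = {s : some successor in {s1, s2, s4, s6, s7, s8}} = {s1, s2, s3, s4, s5, s6}
s5 ∈ Sat(EX (valid → (EG (halt ∨ ¬safe)))) = {s1, s2, s3, s4, s5, s6}, so the formula holds at s5.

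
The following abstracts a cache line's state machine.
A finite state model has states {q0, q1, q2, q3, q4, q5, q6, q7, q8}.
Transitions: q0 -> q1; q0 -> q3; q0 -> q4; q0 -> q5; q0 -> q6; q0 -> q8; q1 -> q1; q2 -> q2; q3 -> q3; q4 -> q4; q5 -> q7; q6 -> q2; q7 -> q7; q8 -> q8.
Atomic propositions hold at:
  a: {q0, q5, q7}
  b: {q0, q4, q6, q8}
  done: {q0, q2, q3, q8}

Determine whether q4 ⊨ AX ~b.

No

Sat(~b) = {q1, q2, q3, q5, q7}
Sat(AX ~b) = {s : every successor in {q1, q2, q3, q5, q7}} = {q1, q2, q3, q5, q6, q7}
q4 ∉ Sat(AX ~b) = {q1, q2, q3, q5, q6, q7}, so the formula does not hold at q4.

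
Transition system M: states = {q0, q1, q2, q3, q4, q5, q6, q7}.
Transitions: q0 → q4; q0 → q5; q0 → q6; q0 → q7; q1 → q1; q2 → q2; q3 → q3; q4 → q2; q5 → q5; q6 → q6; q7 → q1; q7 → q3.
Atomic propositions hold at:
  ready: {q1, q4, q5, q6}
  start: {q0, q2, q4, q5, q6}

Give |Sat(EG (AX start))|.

Sat(AX start) = {s : every successor in {q0, q2, q4, q5, q6}} = {q2, q4, q5, q6}
EG (AX start): greatest fixpoint, start Z0 = {q2, q4, q5, q6}, keep only states in Sat with some successor in Z. Already a fixed point.
Sat(EG (AX start)) = {q2, q4, q5, q6}
|Sat(EG (AX start))| = |{q2, q4, q5, q6}| = 4.

4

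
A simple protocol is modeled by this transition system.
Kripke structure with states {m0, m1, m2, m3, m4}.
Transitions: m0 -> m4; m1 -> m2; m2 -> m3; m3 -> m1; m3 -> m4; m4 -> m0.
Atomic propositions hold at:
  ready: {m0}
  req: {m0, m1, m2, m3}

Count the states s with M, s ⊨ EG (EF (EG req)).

EG req: greatest fixpoint, start Z0 = {m0, m1, m2, m3}, keep only states in Sat with some successor in Z. Z1 = {m1, m2, m3}; fixed.
Sat(EG req) = {m1, m2, m3}
EF (EG req): least fixpoint, start Z0 = {m1, m2, m3}, add states with some successor in Z. Already a fixed point.
Sat(EF (EG req)) = {m1, m2, m3}
EG (EF (EG req)): greatest fixpoint, start Z0 = {m1, m2, m3}, keep only states in Sat with some successor in Z. Already a fixed point.
Sat(EG (EF (EG req))) = {m1, m2, m3}
|Sat(EG (EF (EG req)))| = |{m1, m2, m3}| = 3.

3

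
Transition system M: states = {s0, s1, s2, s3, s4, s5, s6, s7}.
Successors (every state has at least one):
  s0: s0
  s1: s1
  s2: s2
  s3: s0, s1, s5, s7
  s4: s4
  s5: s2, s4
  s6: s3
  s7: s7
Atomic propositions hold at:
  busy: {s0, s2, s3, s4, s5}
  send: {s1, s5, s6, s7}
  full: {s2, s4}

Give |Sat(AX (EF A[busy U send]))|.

3

A[busy U send]: least fixpoint, start Z0 = Sat(send) = {s1, s5, s6, s7}, add states in Sat(busy) with every successor in Z. Already a fixed point.
Sat(A[busy U send]) = {s1, s5, s6, s7}
EF A[busy U send]: least fixpoint, start Z0 = {s1, s5, s6, s7}, add states with some successor in Z. Z1 = {s1, s3, s5, s6, s7}; fixed.
Sat(EF A[busy U send]) = {s1, s3, s5, s6, s7}
Sat(AX (EF A[busy U send])) = {s : every successor in {s1, s3, s5, s6, s7}} = {s1, s6, s7}
|Sat(AX (EF A[busy U send]))| = |{s1, s6, s7}| = 3.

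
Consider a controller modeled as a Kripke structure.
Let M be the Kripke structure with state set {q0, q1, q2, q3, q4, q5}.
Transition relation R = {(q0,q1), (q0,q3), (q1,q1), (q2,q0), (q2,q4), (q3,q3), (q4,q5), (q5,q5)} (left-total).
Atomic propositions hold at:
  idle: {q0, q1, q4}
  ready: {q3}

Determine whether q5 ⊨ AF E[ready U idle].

No

E[ready U idle]: least fixpoint, start Z0 = Sat(idle) = {q0, q1, q4}, add states in Sat(ready) with some successor in Z. Already a fixed point.
Sat(E[ready U idle]) = {q0, q1, q4}
AF E[ready U idle]: least fixpoint, start Z0 = {q0, q1, q4}, add states with every successor in Z. Z1 = {q0, q1, q2, q4}; fixed.
Sat(AF E[ready U idle]) = {q0, q1, q2, q4}
q5 ∉ Sat(AF E[ready U idle]) = {q0, q1, q2, q4}, so the formula does not hold at q5.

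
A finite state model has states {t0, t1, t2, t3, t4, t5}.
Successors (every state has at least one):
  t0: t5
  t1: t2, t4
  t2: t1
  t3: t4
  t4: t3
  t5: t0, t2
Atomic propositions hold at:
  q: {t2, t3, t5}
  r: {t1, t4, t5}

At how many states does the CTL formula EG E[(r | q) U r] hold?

Sat(r | q) = {t1, t2, t3, t4, t5}
E[(r | q) U r]: least fixpoint, start Z0 = Sat(r) = {t1, t4, t5}, add states in Sat(r | q) with some successor in Z. Z1 = {t1, t2, t3, t4, t5}; fixed.
Sat(E[(r | q) U r]) = {t1, t2, t3, t4, t5}
EG E[(r | q) U r]: greatest fixpoint, start Z0 = {t1, t2, t3, t4, t5}, keep only states in Sat with some successor in Z. Already a fixed point.
Sat(EG E[(r | q) U r]) = {t1, t2, t3, t4, t5}
|Sat(EG E[(r | q) U r])| = |{t1, t2, t3, t4, t5}| = 5.

5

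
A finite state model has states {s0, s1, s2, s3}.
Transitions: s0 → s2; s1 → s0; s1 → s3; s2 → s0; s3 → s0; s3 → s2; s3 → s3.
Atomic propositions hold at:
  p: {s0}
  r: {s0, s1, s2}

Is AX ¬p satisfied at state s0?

Yes

Sat(¬p) = {s1, s2, s3}
Sat(AX ¬p) = {s : every successor in {s1, s2, s3}} = {s0}
s0 ∈ Sat(AX ¬p) = {s0}, so the formula holds at s0.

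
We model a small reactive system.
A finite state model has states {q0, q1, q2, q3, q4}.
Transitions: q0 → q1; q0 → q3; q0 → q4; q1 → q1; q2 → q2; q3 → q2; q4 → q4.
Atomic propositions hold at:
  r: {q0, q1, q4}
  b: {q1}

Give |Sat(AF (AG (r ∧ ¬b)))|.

1

Sat(¬b) = {q0, q2, q3, q4}
Sat(r ∧ ¬b) = {q0, q4}
AG (r ∧ ¬b): greatest fixpoint, start Z0 = {q0, q4}, keep only states in Sat with every successor in Z. Z1 = {q4}; fixed.
Sat(AG (r ∧ ¬b)) = {q4}
AF (AG (r ∧ ¬b)): least fixpoint, start Z0 = {q4}, add states with every successor in Z. Already a fixed point.
Sat(AF (AG (r ∧ ¬b))) = {q4}
|Sat(AF (AG (r ∧ ¬b)))| = |{q4}| = 1.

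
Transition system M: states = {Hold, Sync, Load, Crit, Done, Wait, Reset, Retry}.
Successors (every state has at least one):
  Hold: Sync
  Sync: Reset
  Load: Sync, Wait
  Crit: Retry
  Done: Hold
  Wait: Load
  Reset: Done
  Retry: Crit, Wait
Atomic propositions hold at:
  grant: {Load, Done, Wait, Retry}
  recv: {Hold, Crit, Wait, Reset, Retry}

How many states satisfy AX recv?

4

Sat(AX recv) = {s : every successor in {Hold, Crit, Wait, Reset, Retry}} = {Sync, Crit, Done, Retry}
|Sat(AX recv)| = |{Sync, Crit, Done, Retry}| = 4.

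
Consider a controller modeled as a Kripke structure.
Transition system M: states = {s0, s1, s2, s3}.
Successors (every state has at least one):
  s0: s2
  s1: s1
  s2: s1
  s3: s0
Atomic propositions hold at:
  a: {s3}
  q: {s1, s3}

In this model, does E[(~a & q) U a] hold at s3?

Sat(~a) = {s0, s1, s2}
Sat(~a & q) = {s1}
E[(~a & q) U a]: least fixpoint, start Z0 = Sat(a) = {s3}, add states in Sat(~a & q) with some successor in Z. Already a fixed point.
Sat(E[(~a & q) U a]) = {s3}
s3 ∈ Sat(E[(~a & q) U a]) = {s3}, so the formula holds at s3.

Yes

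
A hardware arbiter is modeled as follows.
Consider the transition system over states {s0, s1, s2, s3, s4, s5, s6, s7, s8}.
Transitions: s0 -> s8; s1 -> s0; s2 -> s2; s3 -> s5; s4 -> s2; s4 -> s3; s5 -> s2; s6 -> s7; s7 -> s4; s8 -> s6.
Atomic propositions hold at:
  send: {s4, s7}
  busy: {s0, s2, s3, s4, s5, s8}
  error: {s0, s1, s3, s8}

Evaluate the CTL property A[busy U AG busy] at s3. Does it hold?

AG busy: greatest fixpoint, start Z0 = {s0, s2, s3, s4, s5, s8}, keep only states in Sat with every successor in Z. Z1 = {s0, s2, s3, s4, s5}; Z2 = {s2, s3, s4, s5}; fixed.
Sat(AG busy) = {s2, s3, s4, s5}
A[busy U AG busy]: least fixpoint, start Z0 = Sat(AG busy) = {s2, s3, s4, s5}, add states in Sat(busy) with every successor in Z. Already a fixed point.
Sat(A[busy U AG busy]) = {s2, s3, s4, s5}
s3 ∈ Sat(A[busy U AG busy]) = {s2, s3, s4, s5}, so the formula holds at s3.

Yes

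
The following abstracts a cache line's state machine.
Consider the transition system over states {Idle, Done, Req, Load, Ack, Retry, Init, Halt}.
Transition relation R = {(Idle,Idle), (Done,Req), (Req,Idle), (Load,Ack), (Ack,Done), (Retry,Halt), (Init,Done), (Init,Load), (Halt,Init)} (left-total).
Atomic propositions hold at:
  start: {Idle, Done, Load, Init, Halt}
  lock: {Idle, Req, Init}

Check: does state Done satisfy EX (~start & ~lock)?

Sat(~start) = {Req, Ack, Retry}
Sat(~lock) = {Done, Load, Ack, Retry, Halt}
Sat(~start & ~lock) = {Ack, Retry}
Sat(EX (~start & ~lock)) = {s : some successor in {Ack, Retry}} = {Load}
Done ∉ Sat(EX (~start & ~lock)) = {Load}, so the formula does not hold at Done.

No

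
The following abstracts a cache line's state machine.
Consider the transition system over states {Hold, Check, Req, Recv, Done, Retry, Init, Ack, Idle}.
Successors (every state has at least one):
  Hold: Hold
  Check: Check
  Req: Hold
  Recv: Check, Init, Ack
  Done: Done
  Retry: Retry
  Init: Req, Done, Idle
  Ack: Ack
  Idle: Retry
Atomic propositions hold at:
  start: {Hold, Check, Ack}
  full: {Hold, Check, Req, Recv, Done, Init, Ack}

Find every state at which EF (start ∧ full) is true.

{Hold, Check, Req, Recv, Init, Ack}

Sat(start ∧ full) = {Hold, Check, Ack}
EF (start ∧ full): least fixpoint, start Z0 = {Hold, Check, Ack}, add states with some successor in Z. Z1 = {Hold, Check, Req, Recv, Ack}; Z2 = {Hold, Check, Req, Recv, Init, Ack}; fixed.
Sat(EF (start ∧ full)) = {Hold, Check, Req, Recv, Init, Ack}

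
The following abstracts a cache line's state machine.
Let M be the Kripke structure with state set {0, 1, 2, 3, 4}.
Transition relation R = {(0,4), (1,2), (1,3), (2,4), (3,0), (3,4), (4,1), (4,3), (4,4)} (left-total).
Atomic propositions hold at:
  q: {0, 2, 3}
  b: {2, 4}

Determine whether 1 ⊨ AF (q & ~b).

Sat(~b) = {0, 1, 3}
Sat(q & ~b) = {0, 3}
AF (q & ~b): least fixpoint, start Z0 = {0, 3}, add states with every successor in Z. Already a fixed point.
Sat(AF (q & ~b)) = {0, 3}
1 ∉ Sat(AF (q & ~b)) = {0, 3}, so the formula does not hold at 1.

No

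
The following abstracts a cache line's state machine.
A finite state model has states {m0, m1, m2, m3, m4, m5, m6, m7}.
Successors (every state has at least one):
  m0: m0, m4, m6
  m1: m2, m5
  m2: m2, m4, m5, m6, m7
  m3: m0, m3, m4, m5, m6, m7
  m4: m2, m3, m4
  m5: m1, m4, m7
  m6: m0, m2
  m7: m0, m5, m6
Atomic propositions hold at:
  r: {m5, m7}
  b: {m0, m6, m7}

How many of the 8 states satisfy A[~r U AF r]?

Sat(~r) = {m0, m1, m2, m3, m4, m6}
AF r: least fixpoint, start Z0 = {m5, m7}, add states with every successor in Z. Already a fixed point.
Sat(AF r) = {m5, m7}
A[~r U AF r]: least fixpoint, start Z0 = Sat(AF r) = {m5, m7}, add states in Sat(~r) with every successor in Z. Already a fixed point.
Sat(A[~r U AF r]) = {m5, m7}
|Sat(A[~r U AF r])| = |{m5, m7}| = 2.

2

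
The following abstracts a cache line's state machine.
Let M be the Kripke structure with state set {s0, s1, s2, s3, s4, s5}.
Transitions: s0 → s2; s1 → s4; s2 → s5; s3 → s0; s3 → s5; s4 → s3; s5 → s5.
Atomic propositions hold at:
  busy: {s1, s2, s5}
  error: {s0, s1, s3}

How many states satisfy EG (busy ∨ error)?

Sat(busy ∨ error) = {s0, s1, s2, s3, s5}
EG (busy ∨ error): greatest fixpoint, start Z0 = {s0, s1, s2, s3, s5}, keep only states in Sat with some successor in Z. Z1 = {s0, s2, s3, s5}; fixed.
Sat(EG (busy ∨ error)) = {s0, s2, s3, s5}
|Sat(EG (busy ∨ error))| = |{s0, s2, s3, s5}| = 4.

4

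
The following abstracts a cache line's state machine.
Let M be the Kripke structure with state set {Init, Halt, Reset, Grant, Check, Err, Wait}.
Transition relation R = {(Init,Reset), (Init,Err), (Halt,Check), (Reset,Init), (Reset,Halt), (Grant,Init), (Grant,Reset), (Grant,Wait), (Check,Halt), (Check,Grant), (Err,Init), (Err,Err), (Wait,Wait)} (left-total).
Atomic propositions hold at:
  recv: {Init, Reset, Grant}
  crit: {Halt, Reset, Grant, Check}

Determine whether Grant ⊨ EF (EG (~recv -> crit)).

Yes

Sat(~recv) = {Halt, Check, Err, Wait}
Sat(~recv -> crit) = {Init, Halt, Reset, Grant, Check}
EG (~recv -> crit): greatest fixpoint, start Z0 = {Init, Halt, Reset, Grant, Check}, keep only states in Sat with some successor in Z. Already a fixed point.
Sat(EG (~recv -> crit)) = {Init, Halt, Reset, Grant, Check}
EF (EG (~recv -> crit)): least fixpoint, start Z0 = {Init, Halt, Reset, Grant, Check}, add states with some successor in Z. Z1 = {Init, Halt, Reset, Grant, Check, Err}; fixed.
Sat(EF (EG (~recv -> crit))) = {Init, Halt, Reset, Grant, Check, Err}
Grant ∈ Sat(EF (EG (~recv -> crit))) = {Init, Halt, Reset, Grant, Check, Err}, so the formula holds at Grant.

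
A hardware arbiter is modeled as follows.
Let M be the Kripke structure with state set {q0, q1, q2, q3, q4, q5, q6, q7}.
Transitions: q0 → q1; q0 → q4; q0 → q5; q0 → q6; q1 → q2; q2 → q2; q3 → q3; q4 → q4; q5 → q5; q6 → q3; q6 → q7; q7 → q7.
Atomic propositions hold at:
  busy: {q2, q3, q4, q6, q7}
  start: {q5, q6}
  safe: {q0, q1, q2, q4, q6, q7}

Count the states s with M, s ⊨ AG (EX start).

Sat(EX start) = {s : some successor in {q5, q6}} = {q0, q5}
AG (EX start): greatest fixpoint, start Z0 = {q0, q5}, keep only states in Sat with every successor in Z. Z1 = {q5}; fixed.
Sat(AG (EX start)) = {q5}
|Sat(AG (EX start))| = |{q5}| = 1.

1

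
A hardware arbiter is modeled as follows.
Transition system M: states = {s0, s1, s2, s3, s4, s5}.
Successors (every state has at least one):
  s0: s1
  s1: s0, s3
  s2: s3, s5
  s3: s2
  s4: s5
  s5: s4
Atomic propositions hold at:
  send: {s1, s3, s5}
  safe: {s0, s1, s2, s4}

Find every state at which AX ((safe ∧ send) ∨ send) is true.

{s0, s2, s4}

Sat(safe ∧ send) = {s1}
Sat((safe ∧ send) ∨ send) = {s1, s3, s5}
Sat(AX ((safe ∧ send) ∨ send)) = {s : every successor in {s1, s3, s5}} = {s0, s2, s4}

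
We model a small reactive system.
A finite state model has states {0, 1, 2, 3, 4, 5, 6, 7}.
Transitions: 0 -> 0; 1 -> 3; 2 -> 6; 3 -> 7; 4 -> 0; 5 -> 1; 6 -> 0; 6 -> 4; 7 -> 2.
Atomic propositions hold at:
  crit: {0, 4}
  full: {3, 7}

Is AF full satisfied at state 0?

No

AF full: least fixpoint, start Z0 = {3, 7}, add states with every successor in Z. Z1 = {1, 3, 7}; Z2 = {1, 3, 5, 7}; fixed.
Sat(AF full) = {1, 3, 5, 7}
0 ∉ Sat(AF full) = {1, 3, 5, 7}, so the formula does not hold at 0.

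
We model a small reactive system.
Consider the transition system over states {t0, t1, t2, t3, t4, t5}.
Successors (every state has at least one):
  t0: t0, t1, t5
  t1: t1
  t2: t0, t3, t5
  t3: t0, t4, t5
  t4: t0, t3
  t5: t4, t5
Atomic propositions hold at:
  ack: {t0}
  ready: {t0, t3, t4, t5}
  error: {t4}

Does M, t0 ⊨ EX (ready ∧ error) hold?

Sat(ready ∧ error) = {t4}
Sat(EX (ready ∧ error)) = {s : some successor in {t4}} = {t3, t5}
t0 ∉ Sat(EX (ready ∧ error)) = {t3, t5}, so the formula does not hold at t0.

No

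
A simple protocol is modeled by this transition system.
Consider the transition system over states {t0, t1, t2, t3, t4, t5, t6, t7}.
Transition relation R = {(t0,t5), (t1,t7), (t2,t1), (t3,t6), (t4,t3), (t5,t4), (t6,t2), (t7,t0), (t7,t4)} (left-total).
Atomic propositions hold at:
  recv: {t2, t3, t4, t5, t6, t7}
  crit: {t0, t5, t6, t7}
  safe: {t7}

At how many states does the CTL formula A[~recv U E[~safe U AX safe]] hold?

7

Sat(~recv) = {t0, t1}
Sat(~safe) = {t0, t1, t2, t3, t4, t5, t6}
Sat(AX safe) = {s : every successor in {t7}} = {t1}
E[~safe U AX safe]: least fixpoint, start Z0 = Sat(AX safe) = {t1}, add states in Sat(~safe) with some successor in Z. Z1 = {t1, t2}; Z2 = {t1, t2, t6}; Z3 = {t1, t2, t3, t6}; Z4 = {t1, t2, t3, t4, t6}; Z5 = {t1, t2, t3, t4, t5, t6}; Z6 = {t0, t1, t2, t3, t4, t5, t6}; fixed.
Sat(E[~safe U AX safe]) = {t0, t1, t2, t3, t4, t5, t6}
A[~recv U E[~safe U AX safe]]: least fixpoint, start Z0 = Sat(E[~safe U AX safe]) = {t0, t1, t2, t3, t4, t5, t6}, add states in Sat(~recv) with every successor in Z. Already a fixed point.
Sat(A[~recv U E[~safe U AX safe]]) = {t0, t1, t2, t3, t4, t5, t6}
|Sat(A[~recv U E[~safe U AX safe]])| = |{t0, t1, t2, t3, t4, t5, t6}| = 7.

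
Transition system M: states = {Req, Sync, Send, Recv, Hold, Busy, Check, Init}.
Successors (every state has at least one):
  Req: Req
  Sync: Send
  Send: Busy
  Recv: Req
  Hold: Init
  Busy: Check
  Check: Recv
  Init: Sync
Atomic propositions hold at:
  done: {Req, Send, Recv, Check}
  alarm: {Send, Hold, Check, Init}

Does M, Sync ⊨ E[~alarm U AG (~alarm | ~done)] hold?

No

Sat(~alarm) = {Req, Sync, Recv, Busy}
Sat(~done) = {Sync, Hold, Busy, Init}
Sat(~alarm | ~done) = {Req, Sync, Recv, Hold, Busy, Init}
AG (~alarm | ~done): greatest fixpoint, start Z0 = {Req, Sync, Recv, Hold, Busy, Init}, keep only states in Sat with every successor in Z. Z1 = {Req, Recv, Hold, Init}; Z2 = {Req, Recv, Hold}; Z3 = {Req, Recv}; fixed.
Sat(AG (~alarm | ~done)) = {Req, Recv}
E[~alarm U AG (~alarm | ~done)]: least fixpoint, start Z0 = Sat(AG (~alarm | ~done)) = {Req, Recv}, add states in Sat(~alarm) with some successor in Z. Already a fixed point.
Sat(E[~alarm U AG (~alarm | ~done)]) = {Req, Recv}
Sync ∉ Sat(E[~alarm U AG (~alarm | ~done)]) = {Req, Recv}, so the formula does not hold at Sync.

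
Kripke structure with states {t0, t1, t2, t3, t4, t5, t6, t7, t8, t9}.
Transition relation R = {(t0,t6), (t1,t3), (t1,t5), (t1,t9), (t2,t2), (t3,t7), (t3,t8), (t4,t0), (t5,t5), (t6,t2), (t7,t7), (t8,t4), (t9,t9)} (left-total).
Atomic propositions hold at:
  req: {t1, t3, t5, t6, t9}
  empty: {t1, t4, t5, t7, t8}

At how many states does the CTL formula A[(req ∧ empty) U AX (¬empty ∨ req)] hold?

7

Sat(req ∧ empty) = {t1, t5}
Sat(¬empty) = {t0, t2, t3, t6, t9}
Sat(¬empty ∨ req) = {t0, t1, t2, t3, t5, t6, t9}
Sat(AX (¬empty ∨ req)) = {s : every successor in {t0, t1, t2, t3, t5, t6, t9}} = {t0, t1, t2, t4, t5, t6, t9}
A[(req ∧ empty) U AX (¬empty ∨ req)]: least fixpoint, start Z0 = Sat(AX (¬empty ∨ req)) = {t0, t1, t2, t4, t5, t6, t9}, add states in Sat(req ∧ empty) with every successor in Z. Already a fixed point.
Sat(A[(req ∧ empty) U AX (¬empty ∨ req)]) = {t0, t1, t2, t4, t5, t6, t9}
|Sat(A[(req ∧ empty) U AX (¬empty ∨ req)])| = |{t0, t1, t2, t4, t5, t6, t9}| = 7.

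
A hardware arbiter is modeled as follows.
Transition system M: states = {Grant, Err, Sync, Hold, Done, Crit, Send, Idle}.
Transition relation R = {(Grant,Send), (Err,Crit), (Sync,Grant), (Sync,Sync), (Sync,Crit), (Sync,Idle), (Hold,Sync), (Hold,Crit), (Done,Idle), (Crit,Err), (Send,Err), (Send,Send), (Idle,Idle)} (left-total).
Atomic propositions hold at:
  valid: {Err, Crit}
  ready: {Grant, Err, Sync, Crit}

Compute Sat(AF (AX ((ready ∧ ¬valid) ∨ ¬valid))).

Sat(¬valid) = {Grant, Sync, Hold, Done, Send, Idle}
Sat(ready ∧ ¬valid) = {Grant, Sync}
Sat((ready ∧ ¬valid) ∨ ¬valid) = {Grant, Sync, Hold, Done, Send, Idle}
Sat(AX ((ready ∧ ¬valid) ∨ ¬valid)) = {s : every successor in {Grant, Sync, Hold, Done, Send, Idle}} = {Grant, Done, Idle}
AF (AX ((ready ∧ ¬valid) ∨ ¬valid)): least fixpoint, start Z0 = {Grant, Done, Idle}, add states with every successor in Z. Already a fixed point.
Sat(AF (AX ((ready ∧ ¬valid) ∨ ¬valid))) = {Grant, Done, Idle}

{Grant, Done, Idle}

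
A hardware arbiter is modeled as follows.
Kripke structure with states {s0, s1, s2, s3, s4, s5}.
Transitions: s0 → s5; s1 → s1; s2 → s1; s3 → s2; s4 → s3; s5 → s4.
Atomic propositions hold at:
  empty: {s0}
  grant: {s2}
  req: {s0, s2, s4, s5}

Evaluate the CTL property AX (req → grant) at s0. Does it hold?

No

Sat(req → grant) = {s1, s2, s3}
Sat(AX (req → grant)) = {s : every successor in {s1, s2, s3}} = {s1, s2, s3, s4}
s0 ∉ Sat(AX (req → grant)) = {s1, s2, s3, s4}, so the formula does not hold at s0.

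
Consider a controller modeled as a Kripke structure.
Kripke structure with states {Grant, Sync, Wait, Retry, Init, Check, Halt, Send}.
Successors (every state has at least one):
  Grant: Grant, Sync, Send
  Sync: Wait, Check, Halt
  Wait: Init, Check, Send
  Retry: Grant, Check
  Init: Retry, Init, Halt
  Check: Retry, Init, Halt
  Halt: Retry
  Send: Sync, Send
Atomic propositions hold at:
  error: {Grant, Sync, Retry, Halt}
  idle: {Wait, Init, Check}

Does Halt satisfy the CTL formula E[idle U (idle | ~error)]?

Sat(~error) = {Wait, Init, Check, Send}
Sat(idle | ~error) = {Wait, Init, Check, Send}
E[idle U (idle | ~error)]: least fixpoint, start Z0 = Sat((idle | ~error)) = {Wait, Init, Check, Send}, add states in Sat(idle) with some successor in Z. Already a fixed point.
Sat(E[idle U (idle | ~error)]) = {Wait, Init, Check, Send}
Halt ∉ Sat(E[idle U (idle | ~error)]) = {Wait, Init, Check, Send}, so the formula does not hold at Halt.

No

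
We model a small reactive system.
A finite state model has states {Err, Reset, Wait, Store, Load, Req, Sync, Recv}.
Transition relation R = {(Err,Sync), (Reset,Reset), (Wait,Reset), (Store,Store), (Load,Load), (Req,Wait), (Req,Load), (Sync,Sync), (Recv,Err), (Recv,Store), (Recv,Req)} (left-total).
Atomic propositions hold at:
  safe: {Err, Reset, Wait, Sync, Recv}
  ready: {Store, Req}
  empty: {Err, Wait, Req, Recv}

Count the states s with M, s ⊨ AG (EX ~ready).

6

Sat(~ready) = {Err, Reset, Wait, Load, Sync, Recv}
Sat(EX ~ready) = {s : some successor in {Err, Reset, Wait, Load, Sync, Recv}} = {Err, Reset, Wait, Load, Req, Sync, Recv}
AG (EX ~ready): greatest fixpoint, start Z0 = {Err, Reset, Wait, Load, Req, Sync, Recv}, keep only states in Sat with every successor in Z. Z1 = {Err, Reset, Wait, Load, Req, Sync}; fixed.
Sat(AG (EX ~ready)) = {Err, Reset, Wait, Load, Req, Sync}
|Sat(AG (EX ~ready))| = |{Err, Reset, Wait, Load, Req, Sync}| = 6.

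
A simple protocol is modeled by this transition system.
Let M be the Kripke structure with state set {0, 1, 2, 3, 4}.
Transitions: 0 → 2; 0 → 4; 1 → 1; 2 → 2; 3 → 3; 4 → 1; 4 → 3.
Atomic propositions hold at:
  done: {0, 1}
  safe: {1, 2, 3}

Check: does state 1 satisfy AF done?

Yes

AF done: least fixpoint, start Z0 = {0, 1}, add states with every successor in Z. Already a fixed point.
Sat(AF done) = {0, 1}
1 ∈ Sat(AF done) = {0, 1}, so the formula holds at 1.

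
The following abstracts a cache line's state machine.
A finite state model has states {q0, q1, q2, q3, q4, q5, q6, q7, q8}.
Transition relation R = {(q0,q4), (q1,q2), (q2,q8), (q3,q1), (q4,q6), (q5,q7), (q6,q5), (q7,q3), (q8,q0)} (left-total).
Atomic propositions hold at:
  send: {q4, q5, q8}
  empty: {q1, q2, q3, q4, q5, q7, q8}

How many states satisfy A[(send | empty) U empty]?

Sat(send | empty) = {q1, q2, q3, q4, q5, q7, q8}
A[(send | empty) U empty]: least fixpoint, start Z0 = Sat(empty) = {q1, q2, q3, q4, q5, q7, q8}, add states in Sat(send | empty) with every successor in Z. Already a fixed point.
Sat(A[(send | empty) U empty]) = {q1, q2, q3, q4, q5, q7, q8}
|Sat(A[(send | empty) U empty])| = |{q1, q2, q3, q4, q5, q7, q8}| = 7.

7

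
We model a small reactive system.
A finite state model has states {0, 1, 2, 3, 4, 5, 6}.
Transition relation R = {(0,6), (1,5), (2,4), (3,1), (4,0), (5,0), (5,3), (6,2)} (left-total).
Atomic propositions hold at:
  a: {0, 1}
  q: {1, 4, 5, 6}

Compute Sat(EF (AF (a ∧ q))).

{1, 3, 5}

Sat(a ∧ q) = {1}
AF (a ∧ q): least fixpoint, start Z0 = {1}, add states with every successor in Z. Z1 = {1, 3}; fixed.
Sat(AF (a ∧ q)) = {1, 3}
EF (AF (a ∧ q)): least fixpoint, start Z0 = {1, 3}, add states with some successor in Z. Z1 = {1, 3, 5}; fixed.
Sat(EF (AF (a ∧ q))) = {1, 3, 5}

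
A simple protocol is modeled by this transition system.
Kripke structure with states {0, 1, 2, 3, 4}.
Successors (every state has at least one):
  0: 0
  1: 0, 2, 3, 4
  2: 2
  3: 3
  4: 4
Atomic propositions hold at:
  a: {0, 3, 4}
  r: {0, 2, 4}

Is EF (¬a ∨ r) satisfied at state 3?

Sat(¬a) = {1, 2}
Sat(¬a ∨ r) = {0, 1, 2, 4}
EF (¬a ∨ r): least fixpoint, start Z0 = {0, 1, 2, 4}, add states with some successor in Z. Already a fixed point.
Sat(EF (¬a ∨ r)) = {0, 1, 2, 4}
3 ∉ Sat(EF (¬a ∨ r)) = {0, 1, 2, 4}, so the formula does not hold at 3.

No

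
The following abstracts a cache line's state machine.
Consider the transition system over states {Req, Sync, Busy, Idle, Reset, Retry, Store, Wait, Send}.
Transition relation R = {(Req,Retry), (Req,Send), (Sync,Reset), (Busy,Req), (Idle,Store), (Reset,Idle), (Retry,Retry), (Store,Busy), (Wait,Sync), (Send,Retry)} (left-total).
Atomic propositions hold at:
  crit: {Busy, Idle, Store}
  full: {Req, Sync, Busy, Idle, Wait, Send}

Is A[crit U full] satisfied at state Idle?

A[crit U full]: least fixpoint, start Z0 = Sat(full) = {Req, Sync, Busy, Idle, Wait, Send}, add states in Sat(crit) with every successor in Z. Z1 = {Req, Sync, Busy, Idle, Store, Wait, Send}; fixed.
Sat(A[crit U full]) = {Req, Sync, Busy, Idle, Store, Wait, Send}
Idle ∈ Sat(A[crit U full]) = {Req, Sync, Busy, Idle, Store, Wait, Send}, so the formula holds at Idle.

Yes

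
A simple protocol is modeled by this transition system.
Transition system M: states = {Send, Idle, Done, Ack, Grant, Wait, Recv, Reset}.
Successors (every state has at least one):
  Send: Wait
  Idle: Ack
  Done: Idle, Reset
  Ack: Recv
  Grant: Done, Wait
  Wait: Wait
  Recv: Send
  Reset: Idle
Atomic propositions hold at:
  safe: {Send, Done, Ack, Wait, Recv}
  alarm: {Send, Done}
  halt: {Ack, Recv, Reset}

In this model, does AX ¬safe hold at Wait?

No

Sat(¬safe) = {Idle, Grant, Reset}
Sat(AX ¬safe) = {s : every successor in {Idle, Grant, Reset}} = {Done, Reset}
Wait ∉ Sat(AX ¬safe) = {Done, Reset}, so the formula does not hold at Wait.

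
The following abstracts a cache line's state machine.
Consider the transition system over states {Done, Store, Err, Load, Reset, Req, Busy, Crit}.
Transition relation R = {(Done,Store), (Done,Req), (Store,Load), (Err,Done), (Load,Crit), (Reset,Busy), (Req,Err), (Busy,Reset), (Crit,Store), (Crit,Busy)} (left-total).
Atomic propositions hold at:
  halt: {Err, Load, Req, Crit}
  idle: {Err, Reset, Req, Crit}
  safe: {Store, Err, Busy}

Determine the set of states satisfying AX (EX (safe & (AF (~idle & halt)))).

Sat(~idle) = {Done, Store, Load, Busy}
Sat(~idle & halt) = {Load}
AF (~idle & halt): least fixpoint, start Z0 = {Load}, add states with every successor in Z. Z1 = {Store, Load}; fixed.
Sat(AF (~idle & halt)) = {Store, Load}
Sat(safe & (AF (~idle & halt))) = {Store}
Sat(EX (safe & (AF (~idle & halt)))) = {s : some successor in {Store}} = {Done, Crit}
Sat(AX (EX (safe & (AF (~idle & halt))))) = {s : every successor in {Done, Crit}} = {Err, Load}

{Err, Load}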